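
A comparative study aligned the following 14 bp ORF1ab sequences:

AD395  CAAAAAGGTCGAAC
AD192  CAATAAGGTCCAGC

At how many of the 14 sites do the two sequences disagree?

Mismatches occur at site 4 (A→T), site 11 (G→C), site 13 (A→G).
That gives 3 mismatches out of 14 aligned sites, so the Hamming distance is 3.

3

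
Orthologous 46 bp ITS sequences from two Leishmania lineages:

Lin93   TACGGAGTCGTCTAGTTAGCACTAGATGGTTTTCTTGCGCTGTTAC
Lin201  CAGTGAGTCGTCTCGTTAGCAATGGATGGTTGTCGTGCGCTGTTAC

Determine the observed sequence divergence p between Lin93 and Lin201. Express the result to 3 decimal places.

Mismatches occur at site 1 (T/C), site 3 (C/G), site 4 (G/T), site 14 (A/C), site 22 (C/A), site 24 (A/G), site 32 (T/G), site 35 (T/G).
There are 8 differences over 46 sites, so p = 8/46 = 0.174.

0.174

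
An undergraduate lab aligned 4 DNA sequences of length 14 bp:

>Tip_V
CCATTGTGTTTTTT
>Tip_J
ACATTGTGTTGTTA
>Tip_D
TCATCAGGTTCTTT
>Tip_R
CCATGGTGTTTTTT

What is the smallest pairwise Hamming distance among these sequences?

1

Pairwise Hamming distances:
  Tip_V vs Tip_J: 3
  Tip_V vs Tip_D: 5
  Tip_V vs Tip_R: 1
  Tip_J vs Tip_D: 6
  Tip_J vs Tip_R: 4
  Tip_D vs Tip_R: 5
The smallest is 1, between Tip_V and Tip_R.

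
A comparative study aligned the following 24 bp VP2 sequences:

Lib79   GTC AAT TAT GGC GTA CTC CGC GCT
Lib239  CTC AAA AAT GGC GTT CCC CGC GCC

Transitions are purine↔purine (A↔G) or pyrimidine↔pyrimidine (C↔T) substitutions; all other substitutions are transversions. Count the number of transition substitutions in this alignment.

2

Mismatches occur at site 1 (G→C, transversion), site 6 (T→A, transversion), site 7 (T→A, transversion), site 15 (A→T, transversion), site 17 (T→C, transition), site 24 (T→C, transition).
Of the 6 differences, 2 transitions and 4 transversions, so the answer is 2.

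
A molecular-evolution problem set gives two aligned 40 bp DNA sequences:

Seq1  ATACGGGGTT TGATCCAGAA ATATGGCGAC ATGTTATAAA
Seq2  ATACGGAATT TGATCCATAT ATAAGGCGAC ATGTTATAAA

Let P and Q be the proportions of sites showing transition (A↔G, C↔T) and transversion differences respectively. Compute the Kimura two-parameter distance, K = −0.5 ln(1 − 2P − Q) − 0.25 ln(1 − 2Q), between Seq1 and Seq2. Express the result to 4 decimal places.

0.1368

Differing sites — 7:G/A (Ti); 8:G/A (Ti); 18:G/T (Tv); 20:A/T (Tv); 24:T/A (Tv).
Of the 5 differences, 2 transitions and 3 transversions over 40 sites: P = 2/40 = 0.050000, Q = 3/40 = 0.075000.
d = −0.5·ln(0.825000) − 0.25·ln(0.850000) = −0.5·(-0.192372) − 0.25·(-0.162519) = 0.1368.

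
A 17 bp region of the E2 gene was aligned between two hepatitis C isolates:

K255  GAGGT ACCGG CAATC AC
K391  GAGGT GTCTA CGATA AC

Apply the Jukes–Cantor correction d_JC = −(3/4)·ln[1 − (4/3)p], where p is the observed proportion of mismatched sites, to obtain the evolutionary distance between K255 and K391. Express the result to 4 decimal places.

0.4770

Mismatches occur at site 6 (A→G), site 7 (C→T), site 9 (G→T), site 10 (G→A), site 12 (A→G), site 15 (C→A).
p = 6/17 = 0.352941.
d = −0.75 · ln(1 − (4/3)·0.352941) = −0.75 · ln(0.529412) = −0.75 · (-0.635988) = 0.4770.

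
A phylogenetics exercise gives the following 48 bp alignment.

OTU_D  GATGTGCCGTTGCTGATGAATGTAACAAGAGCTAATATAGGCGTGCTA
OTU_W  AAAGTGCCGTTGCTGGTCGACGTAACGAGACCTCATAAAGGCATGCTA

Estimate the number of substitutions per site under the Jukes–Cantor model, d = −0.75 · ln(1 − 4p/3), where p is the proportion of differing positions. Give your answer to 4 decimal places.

Mismatches occur at site 1 (G↔A), site 3 (T↔A), site 16 (A↔G), site 18 (G↔C), site 19 (A↔G), site 21 (T↔C), site 27 (A↔G), site 31 (G↔C), site 34 (A↔C), site 38 (T↔A), site 43 (G↔A).
p = 11/48 = 0.229167.
d = −0.75 · ln(1 − (4/3)·0.229167) = −0.75 · ln(0.694444) = −0.75 · (-0.364644) = 0.2735.

0.2735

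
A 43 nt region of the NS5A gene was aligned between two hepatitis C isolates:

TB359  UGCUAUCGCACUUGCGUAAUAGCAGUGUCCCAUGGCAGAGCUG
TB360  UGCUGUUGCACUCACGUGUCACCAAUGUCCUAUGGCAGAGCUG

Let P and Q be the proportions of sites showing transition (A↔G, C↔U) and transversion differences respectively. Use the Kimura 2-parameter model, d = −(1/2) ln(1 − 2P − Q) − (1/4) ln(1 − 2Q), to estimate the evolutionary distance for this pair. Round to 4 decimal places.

0.2956

Differing sites — 5:A/G (Ti); 7:C/U (Ti); 13:U/C (Ti); 14:G/A (Ti); 18:A/G (Ti); 19:A/U (Tv); 20:U/C (Ti); 22:G/C (Tv); 25:G/A (Ti); 31:C/U (Ti).
Of the 10 differences, 8 transitions and 2 transversions over 43 sites: P = 8/43 = 0.186047, Q = 2/43 = 0.046512.
d = −0.5·ln(0.581394) − 0.25·ln(0.906976) = −0.5·(-0.542327) − 0.25·(-0.097639) = 0.2956.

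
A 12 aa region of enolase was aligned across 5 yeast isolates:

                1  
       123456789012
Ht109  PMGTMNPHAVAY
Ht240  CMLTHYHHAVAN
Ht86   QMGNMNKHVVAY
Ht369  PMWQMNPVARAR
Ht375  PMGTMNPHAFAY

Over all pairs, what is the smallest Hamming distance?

Pairwise Hamming distances:
  Ht109 vs Ht240: 6
  Ht109 vs Ht86: 4
  Ht109 vs Ht369: 5
  Ht109 vs Ht375: 1
  Ht240 vs Ht86: 8
  Ht240 vs Ht369: 9
  Ht240 vs Ht375: 7
  Ht86 vs Ht369: 8
  Ht86 vs Ht375: 5
  Ht369 vs Ht375: 5
The smallest is 1, between Ht109 and Ht375.

1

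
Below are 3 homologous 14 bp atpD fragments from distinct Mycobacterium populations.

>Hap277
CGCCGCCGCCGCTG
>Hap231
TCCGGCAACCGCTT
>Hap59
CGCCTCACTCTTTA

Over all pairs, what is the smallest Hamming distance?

Pairwise Hamming distances:
  Hap277 vs Hap231: 6
  Hap277 vs Hap59: 7
  Hap231 vs Hap59: 9
The smallest is 6, between Hap277 and Hap231.

6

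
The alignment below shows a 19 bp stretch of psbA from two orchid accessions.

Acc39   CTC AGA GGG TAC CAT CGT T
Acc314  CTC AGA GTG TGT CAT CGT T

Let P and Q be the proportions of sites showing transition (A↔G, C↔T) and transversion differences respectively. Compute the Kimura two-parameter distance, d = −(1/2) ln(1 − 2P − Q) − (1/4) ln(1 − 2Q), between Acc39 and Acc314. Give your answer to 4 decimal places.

Differing sites — 8:G/T (Tv); 11:A/G (Ti); 12:C/T (Ti).
Of the 3 differences, 2 transitions and 1 transversion over 19 sites: P = 2/19 = 0.105263, Q = 1/19 = 0.052632.
d = −0.5·ln(0.736842) − 0.25·ln(0.894736) = −0.5·(-0.305382) − 0.25·(-0.111227) = 0.1805.

0.1805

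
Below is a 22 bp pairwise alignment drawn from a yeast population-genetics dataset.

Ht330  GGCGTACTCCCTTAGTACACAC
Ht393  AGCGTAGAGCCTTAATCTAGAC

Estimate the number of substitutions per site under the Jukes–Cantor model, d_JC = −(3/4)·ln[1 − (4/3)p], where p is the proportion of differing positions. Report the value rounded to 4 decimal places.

0.4975

Mismatches occur at site 1 (G→A), site 7 (C→G), site 8 (T→A), site 9 (C→G), site 15 (G→A), site 17 (A→C), site 18 (C→T), site 20 (C→G).
p = 8/22 = 0.363636.
d = −0.75 · ln(1 − (4/3)·0.363636) = −0.75 · ln(0.515152) = −0.75 · (-0.663293) = 0.4975.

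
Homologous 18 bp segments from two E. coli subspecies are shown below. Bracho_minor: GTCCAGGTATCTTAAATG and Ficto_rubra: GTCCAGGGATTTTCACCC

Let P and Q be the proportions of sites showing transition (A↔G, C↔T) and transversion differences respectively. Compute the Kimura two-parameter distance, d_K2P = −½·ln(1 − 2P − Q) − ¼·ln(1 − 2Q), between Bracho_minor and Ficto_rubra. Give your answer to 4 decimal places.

0.4408

Mismatches occur at site 8 (T↔G, transversion), site 11 (C↔T, transition), site 14 (A↔C, transversion), site 16 (A↔C, transversion), site 17 (T↔C, transition), site 18 (G↔C, transversion).
Of the 6 differences, 2 transitions and 4 transversions over 18 sites: P = 2/18 = 0.111111, Q = 4/18 = 0.222222.
d = −0.5·ln(0.555556) − 0.25·ln(0.555556) = −0.5·(-0.587786) − 0.25·(-0.587786) = 0.4408.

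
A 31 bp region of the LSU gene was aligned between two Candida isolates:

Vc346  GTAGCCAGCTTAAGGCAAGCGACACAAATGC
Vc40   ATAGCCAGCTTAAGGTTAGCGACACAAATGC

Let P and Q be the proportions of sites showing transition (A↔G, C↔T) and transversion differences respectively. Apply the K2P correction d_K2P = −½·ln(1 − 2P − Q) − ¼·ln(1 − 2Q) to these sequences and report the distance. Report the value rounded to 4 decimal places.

0.1046

The sequences differ at positions 1 (G/A, transition), 16 (C/T, transition), 17 (A/T, transversion).
Of the 3 differences, 2 transitions and 1 transversion over 31 sites: P = 2/31 = 0.064516, Q = 1/31 = 0.032258.
d = −0.5·ln(0.838710) − 0.25·ln(0.935484) = −0.5·(-0.175890) − 0.25·(-0.066691) = 0.1046.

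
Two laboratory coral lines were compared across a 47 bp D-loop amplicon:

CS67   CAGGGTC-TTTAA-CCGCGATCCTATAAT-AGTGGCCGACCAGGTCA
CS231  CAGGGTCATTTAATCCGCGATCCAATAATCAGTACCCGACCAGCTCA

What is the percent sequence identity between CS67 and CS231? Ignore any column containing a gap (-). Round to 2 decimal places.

Excluding the 3 gap columns leaves 44 comparable sites.
The sequences differ at positions 24 (T/A), 34 (G/A), 35 (G/C), 44 (G/C).
40 of the 44 comparable sites match, so the percent identity is 40/44 × 100 = 90.91%.

90.91%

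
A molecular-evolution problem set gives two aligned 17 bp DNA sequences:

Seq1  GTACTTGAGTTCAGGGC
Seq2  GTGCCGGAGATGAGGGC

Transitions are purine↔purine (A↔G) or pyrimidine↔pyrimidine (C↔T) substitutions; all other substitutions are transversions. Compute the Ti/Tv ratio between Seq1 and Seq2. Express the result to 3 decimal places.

0.667

The sequences differ at positions 3 (A/G, transition), 5 (T/C, transition), 6 (T/G, transversion), 10 (T/A, transversion), 12 (C/G, transversion).
Of the 5 differences, 2 transitions and 3 transversions, so Ti/Tv = 2/3 = 0.667.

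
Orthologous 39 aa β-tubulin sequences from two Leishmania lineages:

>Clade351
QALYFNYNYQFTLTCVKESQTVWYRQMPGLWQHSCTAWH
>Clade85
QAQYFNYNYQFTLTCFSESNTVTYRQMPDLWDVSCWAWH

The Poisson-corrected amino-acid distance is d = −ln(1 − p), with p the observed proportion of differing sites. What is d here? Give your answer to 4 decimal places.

Differing sites — 3:L/Q; 16:V/F; 17:K/S; 20:Q/N; 23:W/T; 29:G/D; 32:Q/D; 33:H/V; 36:T/W.
p = 9/39 = 0.230769.
d = −ln(1 − 0.230769) = −ln(0.769231) = 0.2624.

0.2624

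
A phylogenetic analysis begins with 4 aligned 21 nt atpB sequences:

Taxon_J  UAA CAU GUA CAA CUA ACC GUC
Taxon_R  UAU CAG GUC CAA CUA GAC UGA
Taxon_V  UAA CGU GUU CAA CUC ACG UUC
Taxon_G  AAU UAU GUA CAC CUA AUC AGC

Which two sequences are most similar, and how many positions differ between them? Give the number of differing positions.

5

Pairwise Hamming distances:
  Taxon_J vs Taxon_R: 8
  Taxon_J vs Taxon_V: 5
  Taxon_J vs Taxon_G: 7
  Taxon_R vs Taxon_V: 10
  Taxon_R vs Taxon_G: 9
  Taxon_V vs Taxon_G: 11
The smallest is 5, between Taxon_J and Taxon_V.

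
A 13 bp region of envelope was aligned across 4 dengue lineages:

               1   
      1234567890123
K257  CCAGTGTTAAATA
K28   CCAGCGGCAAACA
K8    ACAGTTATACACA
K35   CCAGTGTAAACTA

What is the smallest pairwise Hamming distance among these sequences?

2

Pairwise Hamming distances:
  K257 vs K28: 4
  K257 vs K8: 5
  K257 vs K35: 2
  K28 vs K8: 6
  K28 vs K35: 5
  K8 vs K35: 7
The smallest is 2, between K257 and K35.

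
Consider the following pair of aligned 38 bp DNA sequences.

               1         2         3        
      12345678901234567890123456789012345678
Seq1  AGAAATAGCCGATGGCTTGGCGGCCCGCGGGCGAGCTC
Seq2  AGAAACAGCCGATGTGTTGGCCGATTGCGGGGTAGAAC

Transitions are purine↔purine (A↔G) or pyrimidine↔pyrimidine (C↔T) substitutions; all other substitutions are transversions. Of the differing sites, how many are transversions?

Mismatches occur at site 6 (T↔C, transition), site 15 (G↔T, transversion), site 16 (C↔G, transversion), site 22 (G↔C, transversion), site 24 (C↔A, transversion), site 25 (C↔T, transition), site 26 (C↔T, transition), site 32 (C↔G, transversion), site 33 (G↔T, transversion), site 36 (C↔A, transversion), site 37 (T↔A, transversion).
Of the 11 differences, 3 transitions and 8 transversions, so the answer is 8.

8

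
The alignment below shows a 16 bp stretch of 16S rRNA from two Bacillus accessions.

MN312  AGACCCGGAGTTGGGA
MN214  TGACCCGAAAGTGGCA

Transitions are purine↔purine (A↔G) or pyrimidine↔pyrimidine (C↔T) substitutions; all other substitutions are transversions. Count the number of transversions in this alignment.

3

Differing sites — 1:A/T (Tv); 8:G/A (Ti); 10:G/A (Ti); 11:T/G (Tv); 15:G/C (Tv).
Of the 5 differences, 2 transitions and 3 transversions, so the answer is 3.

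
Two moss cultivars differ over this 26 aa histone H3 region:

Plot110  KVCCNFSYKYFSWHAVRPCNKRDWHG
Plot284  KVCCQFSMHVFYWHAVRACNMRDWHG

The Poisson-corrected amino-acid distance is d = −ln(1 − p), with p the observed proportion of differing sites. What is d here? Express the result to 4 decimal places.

0.3137

Differing sites — 5:N/Q; 8:Y/M; 9:K/H; 10:Y/V; 12:S/Y; 18:P/A; 21:K/M.
p = 7/26 = 0.269231.
d = −ln(1 − 0.269231) = −ln(0.730769) = 0.3137.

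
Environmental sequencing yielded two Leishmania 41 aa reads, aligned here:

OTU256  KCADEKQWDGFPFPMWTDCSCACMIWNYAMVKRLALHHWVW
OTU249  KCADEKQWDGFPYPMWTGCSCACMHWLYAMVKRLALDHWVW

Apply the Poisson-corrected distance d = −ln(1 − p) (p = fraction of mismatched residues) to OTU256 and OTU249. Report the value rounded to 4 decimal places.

The sequences differ at positions 13 (F/Y), 18 (D/G), 25 (I/H), 27 (N/L), 37 (H/D).
p = 5/41 = 0.121951.
d = −ln(1 − 0.121951) = −ln(0.878049) = 0.1301.

0.1301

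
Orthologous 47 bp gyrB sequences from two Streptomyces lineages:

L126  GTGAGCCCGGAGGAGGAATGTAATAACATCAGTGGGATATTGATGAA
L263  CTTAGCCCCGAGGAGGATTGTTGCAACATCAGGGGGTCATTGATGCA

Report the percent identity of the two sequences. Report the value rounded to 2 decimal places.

Mismatches occur at site 1 (G↔C), site 3 (G↔T), site 9 (G↔C), site 18 (A↔T), site 22 (A↔T), site 23 (A↔G), site 24 (T↔C), site 33 (T↔G), site 37 (A↔T), site 38 (T↔C), site 46 (A↔C).
36 of the 47 sites match, so the percent identity is 36/47 × 100 = 76.60%.

76.60%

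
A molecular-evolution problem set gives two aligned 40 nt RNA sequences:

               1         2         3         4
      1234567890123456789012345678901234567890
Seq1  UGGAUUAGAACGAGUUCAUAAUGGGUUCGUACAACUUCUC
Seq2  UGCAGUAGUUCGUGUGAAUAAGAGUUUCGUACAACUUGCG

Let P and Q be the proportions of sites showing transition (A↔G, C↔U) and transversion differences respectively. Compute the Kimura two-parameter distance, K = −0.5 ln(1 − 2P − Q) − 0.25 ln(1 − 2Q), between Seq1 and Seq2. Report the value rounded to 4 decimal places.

Mismatches occur at site 3 (G↔C, transversion), site 5 (U↔G, transversion), site 9 (A↔U, transversion), site 10 (A↔U, transversion), site 13 (A↔U, transversion), site 16 (U↔G, transversion), site 17 (C↔A, transversion), site 22 (U↔G, transversion), site 23 (G↔A, transition), site 25 (G↔U, transversion), site 38 (C↔G, transversion), site 39 (U↔C, transition), site 40 (C↔G, transversion).
Of the 13 differences, 2 transitions and 11 transversions over 40 sites: P = 2/40 = 0.050000, Q = 11/40 = 0.275000.
d = −0.5·ln(0.625000) − 0.25·ln(0.450000) = −0.5·(-0.470004) − 0.25·(-0.798508) = 0.4346.

0.4346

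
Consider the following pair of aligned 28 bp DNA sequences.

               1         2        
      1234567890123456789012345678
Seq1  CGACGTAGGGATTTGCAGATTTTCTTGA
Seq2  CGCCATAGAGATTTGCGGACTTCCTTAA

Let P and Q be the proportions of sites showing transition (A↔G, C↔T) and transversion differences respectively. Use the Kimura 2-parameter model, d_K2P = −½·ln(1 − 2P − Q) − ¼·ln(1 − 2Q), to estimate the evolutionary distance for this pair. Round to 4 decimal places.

0.3306

The sequences differ at positions 3 (A/C, transversion), 5 (G/A, transition), 9 (G/A, transition), 17 (A/G, transition), 20 (T/C, transition), 23 (T/C, transition), 27 (G/A, transition).
Of the 7 differences, 6 transitions and 1 transversion over 28 sites: P = 6/28 = 0.214286, Q = 1/28 = 0.035714.
d = −0.5·ln(0.535714) − 0.25·ln(0.928572) = −0.5·(-0.624155) − 0.25·(-0.074107) = 0.3306.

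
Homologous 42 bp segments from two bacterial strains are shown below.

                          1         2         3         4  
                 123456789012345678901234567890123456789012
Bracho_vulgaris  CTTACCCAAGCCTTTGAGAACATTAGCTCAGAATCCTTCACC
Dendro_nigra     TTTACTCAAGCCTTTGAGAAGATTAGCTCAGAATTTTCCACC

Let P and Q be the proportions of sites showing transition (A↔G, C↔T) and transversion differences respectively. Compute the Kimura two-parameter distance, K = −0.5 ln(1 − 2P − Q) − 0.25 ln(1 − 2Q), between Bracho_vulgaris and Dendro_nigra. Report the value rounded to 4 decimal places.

Differing sites — 1:C/T (Ti); 6:C/T (Ti); 21:C/G (Tv); 35:C/T (Ti); 36:C/T (Ti); 38:T/C (Ti).
Of the 6 differences, 5 transitions and 1 transversion over 42 sites: P = 5/42 = 0.119048, Q = 1/42 = 0.023810.
d = −0.5·ln(0.738094) − 0.25·ln(0.952380) = −0.5·(-0.303684) − 0.25·(-0.048791) = 0.1640.

0.1640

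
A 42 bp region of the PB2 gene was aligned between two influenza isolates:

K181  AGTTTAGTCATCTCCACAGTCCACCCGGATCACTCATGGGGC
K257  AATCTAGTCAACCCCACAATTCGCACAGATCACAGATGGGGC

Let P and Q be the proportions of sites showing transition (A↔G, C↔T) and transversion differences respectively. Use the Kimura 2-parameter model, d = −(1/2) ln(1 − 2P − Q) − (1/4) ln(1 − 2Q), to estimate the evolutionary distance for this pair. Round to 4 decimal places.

Mismatches occur at site 2 (G→A, transition), site 4 (T→C, transition), site 11 (T→A, transversion), site 13 (T→C, transition), site 19 (G→A, transition), site 21 (C→T, transition), site 23 (A→G, transition), site 25 (C→A, transversion), site 27 (G→A, transition), site 34 (T→A, transversion), site 35 (C→G, transversion).
Of the 11 differences, 7 transitions and 4 transversions over 42 sites: P = 7/42 = 0.166667, Q = 4/42 = 0.095238.
d = −0.5·ln(0.571428) − 0.25·ln(0.809524) = −0.5·(-0.559617) − 0.25·(-0.211309) = 0.3326.

0.3326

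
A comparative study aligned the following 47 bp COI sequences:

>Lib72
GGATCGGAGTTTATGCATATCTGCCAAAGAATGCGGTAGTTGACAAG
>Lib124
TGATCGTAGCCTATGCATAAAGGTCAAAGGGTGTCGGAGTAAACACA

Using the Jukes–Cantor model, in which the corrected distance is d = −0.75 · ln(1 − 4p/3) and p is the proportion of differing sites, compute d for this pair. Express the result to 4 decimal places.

The sequences differ at positions 1 (G/T), 7 (G/T), 10 (T/C), 11 (T/C), 20 (T/A), 21 (C/A), 22 (T/G), 24 (C/T), 30 (A/G), 31 (A/G), 34 (C/T), 35 (G/C), 37 (T/G), 41 (T/A), 42 (G/A), 46 (A/C), 47 (G/A).
p = 17/47 = 0.361702.
d = −0.75 · ln(1 − (4/3)·0.361702) = −0.75 · ln(0.517731) = −0.75 · (-0.658299) = 0.4937.

0.4937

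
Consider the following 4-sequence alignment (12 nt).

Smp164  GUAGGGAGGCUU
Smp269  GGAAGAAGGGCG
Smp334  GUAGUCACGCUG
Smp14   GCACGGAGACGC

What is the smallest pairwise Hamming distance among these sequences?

4

Pairwise Hamming distances:
  Smp164 vs Smp269: 6
  Smp164 vs Smp334: 4
  Smp164 vs Smp14: 5
  Smp269 vs Smp334: 7
  Smp269 vs Smp14: 7
  Smp334 vs Smp14: 8
The smallest is 4, between Smp164 and Smp334.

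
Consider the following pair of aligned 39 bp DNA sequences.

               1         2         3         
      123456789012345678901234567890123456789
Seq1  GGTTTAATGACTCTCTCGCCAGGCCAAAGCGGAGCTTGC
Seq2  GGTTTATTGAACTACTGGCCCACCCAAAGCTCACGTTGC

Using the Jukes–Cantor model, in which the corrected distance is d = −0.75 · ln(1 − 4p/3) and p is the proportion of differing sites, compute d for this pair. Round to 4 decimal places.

Differing sites — 7:A/T; 11:C/A; 12:T/C; 13:C/T; 14:T/A; 17:C/G; 21:A/C; 22:G/A; 23:G/C; 31:G/T; 32:G/C; 34:G/C; 35:C/G.
p = 13/39 = 0.333333.
d = −0.75 · ln(1 − (4/3)·0.333333) = −0.75 · ln(0.555556) = −0.75 · (-0.587786) = 0.4408.

0.4408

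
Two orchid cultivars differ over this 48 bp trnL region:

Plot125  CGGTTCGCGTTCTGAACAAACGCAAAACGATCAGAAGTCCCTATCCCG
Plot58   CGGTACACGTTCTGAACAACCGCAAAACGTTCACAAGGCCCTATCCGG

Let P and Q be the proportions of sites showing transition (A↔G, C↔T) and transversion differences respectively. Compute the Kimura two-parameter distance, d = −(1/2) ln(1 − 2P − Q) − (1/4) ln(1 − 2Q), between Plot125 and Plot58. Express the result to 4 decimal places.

The sequences differ at positions 5 (T/A, transversion), 7 (G/A, transition), 20 (A/C, transversion), 30 (A/T, transversion), 34 (G/C, transversion), 38 (T/G, transversion), 47 (C/G, transversion).
Of the 7 differences, 1 transition and 6 transversions over 48 sites: P = 1/48 = 0.020833, Q = 6/48 = 0.125000.
d = −0.5·ln(0.833334) − 0.25·ln(0.750000) = −0.5·(-0.182321) − 0.25·(-0.287682) = 0.1631.

0.1631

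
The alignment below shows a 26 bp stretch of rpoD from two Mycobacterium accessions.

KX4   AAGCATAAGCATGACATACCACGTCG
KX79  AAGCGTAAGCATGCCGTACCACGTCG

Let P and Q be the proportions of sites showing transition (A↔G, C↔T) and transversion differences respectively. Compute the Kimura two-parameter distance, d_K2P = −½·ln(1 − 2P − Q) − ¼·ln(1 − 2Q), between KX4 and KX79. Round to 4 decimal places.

0.1268

The sequences differ at positions 5 (A/G, transition), 14 (A/C, transversion), 16 (A/G, transition).
Of the 3 differences, 2 transitions and 1 transversion over 26 sites: P = 2/26 = 0.076923, Q = 1/26 = 0.038462.
d = −0.5·ln(0.807692) − 0.25·ln(0.923076) = −0.5·(-0.213574) − 0.25·(-0.080044) = 0.1268.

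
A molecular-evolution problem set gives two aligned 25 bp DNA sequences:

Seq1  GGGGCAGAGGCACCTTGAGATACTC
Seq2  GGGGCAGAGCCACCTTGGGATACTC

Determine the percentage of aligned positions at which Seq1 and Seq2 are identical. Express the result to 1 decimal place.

The sequences differ at positions 10 (G/C), 18 (A/G).
23 of the 25 sites match, so the percent identity is 23/25 × 100 = 92.0%.

92.0%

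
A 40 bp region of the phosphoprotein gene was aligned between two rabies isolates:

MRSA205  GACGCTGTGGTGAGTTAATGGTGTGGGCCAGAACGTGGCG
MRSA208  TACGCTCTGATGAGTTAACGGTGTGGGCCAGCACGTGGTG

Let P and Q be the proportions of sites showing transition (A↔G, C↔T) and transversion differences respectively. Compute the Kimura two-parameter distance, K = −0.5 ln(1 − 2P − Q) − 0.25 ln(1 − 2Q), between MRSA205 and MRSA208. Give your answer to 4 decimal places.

Differing sites — 1:G/T (Tv); 7:G/C (Tv); 10:G/A (Ti); 19:T/C (Ti); 32:A/C (Tv); 39:C/T (Ti).
Of the 6 differences, 3 transitions and 3 transversions over 40 sites: P = 3/40 = 0.075000, Q = 3/40 = 0.075000.
d = −0.5·ln(0.775000) − 0.25·ln(0.850000) = −0.5·(-0.254892) − 0.25·(-0.162519) = 0.1681.

0.1681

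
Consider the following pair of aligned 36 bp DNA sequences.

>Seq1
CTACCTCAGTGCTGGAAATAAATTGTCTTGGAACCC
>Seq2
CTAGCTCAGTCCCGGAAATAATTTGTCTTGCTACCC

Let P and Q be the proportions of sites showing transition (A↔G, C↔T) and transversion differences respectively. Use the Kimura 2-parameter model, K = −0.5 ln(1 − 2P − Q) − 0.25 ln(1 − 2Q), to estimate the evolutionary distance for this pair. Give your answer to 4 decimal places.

0.1895

The sequences differ at positions 4 (C/G, transversion), 11 (G/C, transversion), 13 (T/C, transition), 22 (A/T, transversion), 31 (G/C, transversion), 32 (A/T, transversion).
Of the 6 differences, 1 transition and 5 transversions over 36 sites: P = 1/36 = 0.027778, Q = 5/36 = 0.138889.
d = −0.5·ln(0.805555) − 0.25·ln(0.722222) = −0.5·(-0.216224) − 0.25·(-0.325423) = 0.1895.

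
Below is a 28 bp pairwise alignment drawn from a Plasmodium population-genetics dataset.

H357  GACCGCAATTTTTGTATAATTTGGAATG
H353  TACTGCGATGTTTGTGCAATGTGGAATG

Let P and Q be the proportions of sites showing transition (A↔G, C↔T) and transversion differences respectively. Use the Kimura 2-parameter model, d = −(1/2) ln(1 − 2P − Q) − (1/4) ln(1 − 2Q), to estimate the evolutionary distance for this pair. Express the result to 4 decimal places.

0.3098

Differing sites — 1:G/T (Tv); 4:C/T (Ti); 7:A/G (Ti); 10:T/G (Tv); 16:A/G (Ti); 17:T/C (Ti); 21:T/G (Tv).
Of the 7 differences, 4 transitions and 3 transversions over 28 sites: P = 4/28 = 0.142857, Q = 3/28 = 0.107143.
d = −0.5·ln(0.607143) − 0.25·ln(0.785714) = −0.5·(-0.498991) − 0.25·(-0.241162) = 0.3098.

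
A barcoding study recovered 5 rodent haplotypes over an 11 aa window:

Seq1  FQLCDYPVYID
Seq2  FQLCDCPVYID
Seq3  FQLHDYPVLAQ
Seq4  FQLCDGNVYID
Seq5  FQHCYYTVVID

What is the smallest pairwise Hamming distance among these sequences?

1

Pairwise Hamming distances:
  Seq1 vs Seq2: 1
  Seq1 vs Seq3: 4
  Seq1 vs Seq4: 2
  Seq1 vs Seq5: 4
  Seq2 vs Seq3: 5
  Seq2 vs Seq4: 2
  Seq2 vs Seq5: 5
  Seq3 vs Seq4: 6
  Seq3 vs Seq5: 7
  Seq4 vs Seq5: 5
The smallest is 1, between Seq1 and Seq2.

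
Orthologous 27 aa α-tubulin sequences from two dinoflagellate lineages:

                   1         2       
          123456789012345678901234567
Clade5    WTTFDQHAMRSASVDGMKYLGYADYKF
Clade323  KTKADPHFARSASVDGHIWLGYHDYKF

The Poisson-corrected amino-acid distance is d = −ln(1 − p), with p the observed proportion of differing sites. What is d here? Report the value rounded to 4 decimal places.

0.4626

Mismatches occur at site 1 (W/K), site 3 (T/K), site 4 (F/A), site 6 (Q/P), site 8 (A/F), site 9 (M/A), site 17 (M/H), site 18 (K/I), site 19 (Y/W), site 23 (A/H).
p = 10/27 = 0.370370.
d = −ln(1 − 0.370370) = −ln(0.629630) = 0.4626.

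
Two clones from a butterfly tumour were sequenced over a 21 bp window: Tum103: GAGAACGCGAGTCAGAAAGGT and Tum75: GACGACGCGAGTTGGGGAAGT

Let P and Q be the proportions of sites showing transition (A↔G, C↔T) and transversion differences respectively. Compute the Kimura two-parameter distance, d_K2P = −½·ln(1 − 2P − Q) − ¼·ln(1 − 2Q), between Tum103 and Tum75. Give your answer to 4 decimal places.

0.5076

Mismatches occur at site 3 (G→C, transversion), site 4 (A→G, transition), site 13 (C→T, transition), site 14 (A→G, transition), site 16 (A→G, transition), site 17 (A→G, transition), site 19 (G→A, transition).
Of the 7 differences, 6 transitions and 1 transversion over 21 sites: P = 6/21 = 0.285714, Q = 1/21 = 0.047619.
d = −0.5·ln(0.380953) − 0.25·ln(0.904762) = −0.5·(-0.965079) − 0.25·(-0.100083) = 0.5076.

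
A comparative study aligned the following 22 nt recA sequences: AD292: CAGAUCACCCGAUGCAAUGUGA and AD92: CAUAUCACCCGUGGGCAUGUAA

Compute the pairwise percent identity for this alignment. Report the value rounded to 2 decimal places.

The sequences differ at positions 3 (G/U), 12 (A/U), 13 (U/G), 15 (C/G), 16 (A/C), 21 (G/A).
16 of the 22 sites match, so the percent identity is 16/22 × 100 = 72.73%.

72.73%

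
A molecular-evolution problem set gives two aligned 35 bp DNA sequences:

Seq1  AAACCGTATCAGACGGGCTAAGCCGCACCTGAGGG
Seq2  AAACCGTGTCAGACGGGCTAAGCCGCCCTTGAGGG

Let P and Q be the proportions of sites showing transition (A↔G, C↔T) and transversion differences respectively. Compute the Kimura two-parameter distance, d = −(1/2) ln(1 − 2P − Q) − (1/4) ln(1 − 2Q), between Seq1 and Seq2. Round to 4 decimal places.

0.0918

Differing sites — 8:A/G (Ti); 27:A/C (Tv); 29:C/T (Ti).
Of the 3 differences, 2 transitions and 1 transversion over 35 sites: P = 2/35 = 0.057143, Q = 1/35 = 0.028571.
d = −0.5·ln(0.857143) − 0.25·ln(0.942858) = −0.5·(-0.154151) − 0.25·(-0.058840) = 0.0918.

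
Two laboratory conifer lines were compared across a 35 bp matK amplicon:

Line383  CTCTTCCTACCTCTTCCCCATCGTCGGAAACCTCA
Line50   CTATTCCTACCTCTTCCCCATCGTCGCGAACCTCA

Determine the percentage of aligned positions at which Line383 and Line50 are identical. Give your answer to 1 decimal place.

91.4%

The sequences differ at positions 3 (C/A), 27 (G/C), 28 (A/G).
32 of the 35 sites match, so the percent identity is 32/35 × 100 = 91.4%.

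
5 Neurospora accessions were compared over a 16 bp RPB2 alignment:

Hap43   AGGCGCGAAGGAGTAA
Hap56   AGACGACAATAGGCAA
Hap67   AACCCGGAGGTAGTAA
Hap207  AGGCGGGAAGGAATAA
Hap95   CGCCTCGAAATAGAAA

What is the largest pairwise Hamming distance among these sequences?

10

Pairwise Hamming distances:
  Hap43 vs Hap56: 7
  Hap43 vs Hap67: 6
  Hap43 vs Hap207: 2
  Hap43 vs Hap95: 6
  Hap56 vs Hap67: 10
  Hap56 vs Hap207: 8
  Hap56 vs Hap95: 9
  Hap67 vs Hap207: 6
  Hap67 vs Hap95: 7
  Hap207 vs Hap95: 8
The largest is 10, between Hap56 and Hap67.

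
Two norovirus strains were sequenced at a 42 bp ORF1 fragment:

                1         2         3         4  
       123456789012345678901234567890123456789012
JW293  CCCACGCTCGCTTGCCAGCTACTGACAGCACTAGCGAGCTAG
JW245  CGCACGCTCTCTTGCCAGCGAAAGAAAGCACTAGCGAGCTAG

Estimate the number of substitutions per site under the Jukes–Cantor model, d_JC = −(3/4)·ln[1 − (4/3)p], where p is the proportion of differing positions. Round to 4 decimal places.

The sequences differ at positions 2 (C/G), 10 (G/T), 20 (T/G), 22 (C/A), 23 (T/A), 26 (C/A).
p = 6/42 = 0.142857.
d = −0.75 · ln(1 − (4/3)·0.142857) = −0.75 · ln(0.809524) = −0.75 · (-0.211309) = 0.1585.

0.1585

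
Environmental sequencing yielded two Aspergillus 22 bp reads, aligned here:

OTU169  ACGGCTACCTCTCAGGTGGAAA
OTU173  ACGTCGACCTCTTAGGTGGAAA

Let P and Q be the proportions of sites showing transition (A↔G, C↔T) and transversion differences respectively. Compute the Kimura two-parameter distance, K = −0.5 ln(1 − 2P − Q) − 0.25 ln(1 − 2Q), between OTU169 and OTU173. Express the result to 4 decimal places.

Mismatches occur at site 4 (G↔T, transversion), site 6 (T↔G, transversion), site 13 (C↔T, transition).
Of the 3 differences, 1 transition and 2 transversions over 22 sites: P = 1/22 = 0.045455, Q = 2/22 = 0.090909.
d = −0.5·ln(0.818181) − 0.25·ln(0.818182) = −0.5·(-0.200672) − 0.25·(-0.200670) = 0.1505.

0.1505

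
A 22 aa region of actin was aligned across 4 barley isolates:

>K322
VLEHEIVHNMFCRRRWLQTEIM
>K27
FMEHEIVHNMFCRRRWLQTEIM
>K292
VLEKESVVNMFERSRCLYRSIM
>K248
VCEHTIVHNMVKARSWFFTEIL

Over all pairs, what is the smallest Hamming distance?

Pairwise Hamming distances:
  K322 vs K27: 2
  K322 vs K292: 9
  K322 vs K248: 9
  K27 vs K292: 11
  K27 vs K248: 10
  K292 vs K248: 16
The smallest is 2, between K322 and K27.

2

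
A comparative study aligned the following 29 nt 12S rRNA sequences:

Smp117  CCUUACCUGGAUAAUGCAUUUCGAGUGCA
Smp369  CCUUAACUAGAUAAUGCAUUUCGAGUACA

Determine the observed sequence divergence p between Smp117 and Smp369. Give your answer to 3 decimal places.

0.103

Mismatches occur at site 6 (C/A), site 9 (G/A), site 27 (G/A).
There are 3 differences over 29 sites, so p = 3/29 = 0.103.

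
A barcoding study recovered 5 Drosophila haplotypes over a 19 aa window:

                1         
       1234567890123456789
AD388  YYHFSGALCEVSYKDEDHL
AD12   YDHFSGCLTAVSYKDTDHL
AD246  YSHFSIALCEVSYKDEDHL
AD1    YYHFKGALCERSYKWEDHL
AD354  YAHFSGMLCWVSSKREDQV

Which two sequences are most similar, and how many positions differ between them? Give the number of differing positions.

Pairwise Hamming distances:
  AD388 vs AD12: 5
  AD388 vs AD246: 2
  AD388 vs AD1: 3
  AD388 vs AD354: 7
  AD12 vs AD246: 6
  AD12 vs AD1: 8
  AD12 vs AD354: 9
  AD246 vs AD1: 5
  AD246 vs AD354: 8
  AD1 vs AD354: 9
The smallest is 2, between AD388 and AD246.

2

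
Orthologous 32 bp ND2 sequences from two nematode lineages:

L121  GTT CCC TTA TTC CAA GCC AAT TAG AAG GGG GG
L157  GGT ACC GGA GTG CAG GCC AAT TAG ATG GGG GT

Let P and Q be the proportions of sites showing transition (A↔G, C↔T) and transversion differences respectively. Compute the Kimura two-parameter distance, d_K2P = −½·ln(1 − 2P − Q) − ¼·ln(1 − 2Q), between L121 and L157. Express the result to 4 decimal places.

0.3606

The sequences differ at positions 2 (T/G, transversion), 4 (C/A, transversion), 7 (T/G, transversion), 8 (T/G, transversion), 10 (T/G, transversion), 12 (C/G, transversion), 15 (A/G, transition), 26 (A/T, transversion), 32 (G/T, transversion).
Of the 9 differences, 1 transition and 8 transversions over 32 sites: P = 1/32 = 0.031250, Q = 8/32 = 0.250000.
d = −0.5·ln(0.687500) − 0.25·ln(0.500000) = −0.5·(-0.374693) − 0.25·(-0.693147) = 0.3606.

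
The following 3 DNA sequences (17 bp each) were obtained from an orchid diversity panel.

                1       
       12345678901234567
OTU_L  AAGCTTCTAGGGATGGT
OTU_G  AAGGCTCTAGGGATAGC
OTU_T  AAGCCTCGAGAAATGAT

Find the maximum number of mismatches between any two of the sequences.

7

Pairwise Hamming distances:
  OTU_L vs OTU_G: 4
  OTU_L vs OTU_T: 5
  OTU_G vs OTU_T: 7
The largest is 7, between OTU_G and OTU_T.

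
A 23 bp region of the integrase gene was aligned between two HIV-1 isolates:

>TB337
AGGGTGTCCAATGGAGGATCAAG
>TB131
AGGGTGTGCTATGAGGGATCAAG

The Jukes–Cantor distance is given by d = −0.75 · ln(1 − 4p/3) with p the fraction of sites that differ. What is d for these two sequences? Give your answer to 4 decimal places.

0.1979

Mismatches occur at site 8 (C↔G), site 10 (A↔T), site 14 (G↔A), site 15 (A↔G).
p = 4/23 = 0.173913.
d = −0.75 · ln(1 − (4/3)·0.173913) = −0.75 · ln(0.768116) = −0.75 · (-0.263815) = 0.1979.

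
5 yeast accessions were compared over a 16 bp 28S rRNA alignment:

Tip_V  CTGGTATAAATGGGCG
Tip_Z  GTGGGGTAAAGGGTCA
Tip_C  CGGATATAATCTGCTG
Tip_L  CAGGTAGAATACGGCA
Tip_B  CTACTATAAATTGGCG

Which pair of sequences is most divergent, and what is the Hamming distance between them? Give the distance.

11

Pairwise Hamming distances:
  Tip_V vs Tip_Z: 6
  Tip_V vs Tip_C: 7
  Tip_V vs Tip_L: 6
  Tip_V vs Tip_B: 3
  Tip_Z vs Tip_C: 11
  Tip_Z vs Tip_L: 9
  Tip_Z vs Tip_B: 9
  Tip_C vs Tip_L: 8
  Tip_C vs Tip_B: 7
  Tip_L vs Tip_B: 8
The largest is 11, between Tip_Z and Tip_C.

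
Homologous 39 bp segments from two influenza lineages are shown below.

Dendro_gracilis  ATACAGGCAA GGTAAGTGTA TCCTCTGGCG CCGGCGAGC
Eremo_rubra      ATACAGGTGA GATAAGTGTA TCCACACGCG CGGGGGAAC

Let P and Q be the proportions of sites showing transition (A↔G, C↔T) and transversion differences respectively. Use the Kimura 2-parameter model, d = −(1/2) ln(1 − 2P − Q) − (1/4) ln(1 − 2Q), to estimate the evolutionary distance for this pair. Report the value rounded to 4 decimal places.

0.2768

The sequences differ at positions 8 (C/T, transition), 9 (A/G, transition), 12 (G/A, transition), 24 (T/A, transversion), 26 (T/A, transversion), 27 (G/C, transversion), 32 (C/G, transversion), 35 (C/G, transversion), 38 (G/A, transition).
Of the 9 differences, 4 transitions and 5 transversions over 39 sites: P = 4/39 = 0.102564, Q = 5/39 = 0.128205.
d = −0.5·ln(0.666667) − 0.25·ln(0.743590) = −0.5·(-0.405465) − 0.25·(-0.296265) = 0.2768.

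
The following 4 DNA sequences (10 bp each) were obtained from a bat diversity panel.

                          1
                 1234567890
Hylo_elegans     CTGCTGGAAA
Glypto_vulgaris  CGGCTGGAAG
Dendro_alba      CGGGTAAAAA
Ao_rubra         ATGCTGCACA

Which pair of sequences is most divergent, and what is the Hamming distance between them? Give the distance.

Pairwise Hamming distances:
  Hylo_elegans vs Glypto_vulgaris: 2
  Hylo_elegans vs Dendro_alba: 4
  Hylo_elegans vs Ao_rubra: 3
  Glypto_vulgaris vs Dendro_alba: 4
  Glypto_vulgaris vs Ao_rubra: 5
  Dendro_alba vs Ao_rubra: 6
The largest is 6, between Dendro_alba and Ao_rubra.

6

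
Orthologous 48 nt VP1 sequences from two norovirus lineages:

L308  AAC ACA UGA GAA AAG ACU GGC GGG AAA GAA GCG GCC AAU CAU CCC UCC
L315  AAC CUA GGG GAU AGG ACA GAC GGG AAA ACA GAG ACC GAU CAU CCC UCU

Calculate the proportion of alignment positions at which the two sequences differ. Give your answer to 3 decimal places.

Mismatches occur at site 4 (A→C), site 5 (C→U), site 7 (U→G), site 9 (A→G), site 12 (A→U), site 14 (A→G), site 18 (U→A), site 20 (G→A), site 28 (G→A), site 29 (A→C), site 32 (C→A), site 34 (G→A), site 37 (A→G), site 48 (C→U).
There are 14 differences over 48 sites, so p = 14/48 = 0.292.

0.292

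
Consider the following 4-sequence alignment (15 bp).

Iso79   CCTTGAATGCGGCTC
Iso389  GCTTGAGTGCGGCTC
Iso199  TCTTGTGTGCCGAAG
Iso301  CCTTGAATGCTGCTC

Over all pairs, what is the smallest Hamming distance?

1

Pairwise Hamming distances:
  Iso79 vs Iso389: 2
  Iso79 vs Iso199: 7
  Iso79 vs Iso301: 1
  Iso389 vs Iso199: 6
  Iso389 vs Iso301: 3
  Iso199 vs Iso301: 7
The smallest is 1, between Iso79 and Iso301.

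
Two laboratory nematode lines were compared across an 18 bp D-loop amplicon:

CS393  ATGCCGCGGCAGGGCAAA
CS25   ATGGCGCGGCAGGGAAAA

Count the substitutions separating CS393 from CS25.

The sequences differ at positions 4 (C/G), 15 (C/A).
That gives 2 mismatches out of 18 aligned sites, so the Hamming distance is 2.

2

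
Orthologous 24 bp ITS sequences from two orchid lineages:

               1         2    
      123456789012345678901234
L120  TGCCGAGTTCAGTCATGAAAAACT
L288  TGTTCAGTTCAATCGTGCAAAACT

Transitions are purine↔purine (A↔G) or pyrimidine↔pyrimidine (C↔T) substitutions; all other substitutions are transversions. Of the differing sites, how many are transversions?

2

Mismatches occur at site 3 (C↔T, transition), site 4 (C↔T, transition), site 5 (G↔C, transversion), site 12 (G↔A, transition), site 15 (A↔G, transition), site 18 (A↔C, transversion).
Of the 6 differences, 4 transitions and 2 transversions, so the answer is 2.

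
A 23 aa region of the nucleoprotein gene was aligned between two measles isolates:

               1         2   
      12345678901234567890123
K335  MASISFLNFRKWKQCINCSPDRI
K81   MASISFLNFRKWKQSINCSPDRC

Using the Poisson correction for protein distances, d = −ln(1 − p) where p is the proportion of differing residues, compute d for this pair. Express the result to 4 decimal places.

0.0910

Differing sites — 15:C/S; 23:I/C.
p = 2/23 = 0.086957.
d = −ln(1 − 0.086957) = −ln(0.913043) = 0.0910.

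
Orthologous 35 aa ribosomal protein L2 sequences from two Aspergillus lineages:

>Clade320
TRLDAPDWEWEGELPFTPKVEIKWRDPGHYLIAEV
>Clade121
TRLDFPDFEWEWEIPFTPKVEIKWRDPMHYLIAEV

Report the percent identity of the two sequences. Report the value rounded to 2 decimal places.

85.71%

Mismatches occur at site 5 (A↔F), site 8 (W↔F), site 12 (G↔W), site 14 (L↔I), site 28 (G↔M).
30 of the 35 sites match, so the percent identity is 30/35 × 100 = 85.71%.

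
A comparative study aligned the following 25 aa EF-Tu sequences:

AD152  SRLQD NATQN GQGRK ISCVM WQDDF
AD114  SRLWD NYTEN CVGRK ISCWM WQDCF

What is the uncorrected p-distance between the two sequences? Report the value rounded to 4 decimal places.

0.2800

The sequences differ at positions 4 (Q/W), 7 (A/Y), 9 (Q/E), 11 (G/C), 12 (Q/V), 19 (V/W), 24 (D/C).
There are 7 differences over 25 sites, so p = 7/25 = 0.2800.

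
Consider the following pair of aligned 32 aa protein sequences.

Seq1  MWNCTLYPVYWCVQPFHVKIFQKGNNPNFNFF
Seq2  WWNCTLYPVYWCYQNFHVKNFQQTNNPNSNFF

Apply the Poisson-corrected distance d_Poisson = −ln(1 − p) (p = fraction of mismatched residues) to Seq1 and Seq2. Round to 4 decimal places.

The sequences differ at positions 1 (M/W), 13 (V/Y), 15 (P/N), 20 (I/N), 23 (K/Q), 24 (G/T), 29 (F/S).
p = 7/32 = 0.218750.
d = −ln(1 − 0.218750) = −ln(0.781250) = 0.2469.

0.2469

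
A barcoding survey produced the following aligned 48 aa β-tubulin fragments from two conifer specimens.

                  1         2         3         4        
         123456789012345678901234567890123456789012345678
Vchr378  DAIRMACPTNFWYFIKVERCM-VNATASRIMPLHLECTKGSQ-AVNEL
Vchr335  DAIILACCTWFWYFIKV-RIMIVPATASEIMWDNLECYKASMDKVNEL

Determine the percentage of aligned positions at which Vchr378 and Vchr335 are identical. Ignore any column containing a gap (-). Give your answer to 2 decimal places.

Excluding the 3 gap columns leaves 45 comparable sites.
Differing sites — 4:R/I; 5:M/L; 8:P/C; 10:N/W; 20:C/I; 24:N/P; 29:R/E; 32:P/W; 33:L/D; 34:H/N; 38:T/Y; 40:G/A; 42:Q/M; 44:A/K.
31 of the 45 comparable sites match, so the percent identity is 31/45 × 100 = 68.89%.

68.89%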